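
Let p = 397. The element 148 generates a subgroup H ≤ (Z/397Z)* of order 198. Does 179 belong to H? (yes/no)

yes

179 ∈ ⟨148⟩ iff 179^198 ≡ 1 (mod 397), since |⟨148⟩| = 198.
179^198 mod 397 = 1.
Since 1 = 1, 179 lies in the subgroup.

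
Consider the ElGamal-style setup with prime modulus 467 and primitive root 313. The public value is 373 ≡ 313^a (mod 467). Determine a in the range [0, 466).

232

Baby-step giant-step with m = ceil(sqrt(466)) = 22.
Baby table (313^j mod 467 for j=0..21):
  0:1  1:313  2:366  3:143  4:394  5:34  6:368  7:302
  8:192  9:320  10:222  11:370  12:461  13:457  14:139  15:76
  16:438  17:263  18:127  19:56  20:249  21:415
Giant step factor: 313^(-22) ≡ 88 (mod 467).
Scan 373·88^i mod 467 for i = 0, 1, …:
  i=0: 373   i=1: 134   i=2: 117   i=3: 22
  i=4: 68   i=5: 380   i=6: 283   i=7: 153
  i=8: 388   i=9: 53   i=10: 461
Match at i=10, j=12: a = 10·22 + 12 = 232.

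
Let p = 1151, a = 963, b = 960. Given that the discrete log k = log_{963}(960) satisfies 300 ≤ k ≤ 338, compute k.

328

Compute 963^300 mod 1151 = 550, then multiply by 963 repeatedly:
  963^300=550  963^301=190  963^302=1112  963^303=426  963^304=482
  963^305=313  963^306=1008  963^307=411  963^308=1000  963^309=764
  963^310=243  963^311=356  963^312=981  963^313=883  963^314=891
  963^315=538  963^316=144  963^317=552  963^318=965  963^319=438
  963^320=528  963^321=873  963^322=469  963^323=455  963^324=785
  963^325=899  963^326=185  963^327=901  963^328=960
Found 960 at exponent 328.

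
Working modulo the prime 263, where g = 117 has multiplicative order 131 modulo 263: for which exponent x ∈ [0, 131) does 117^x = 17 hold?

59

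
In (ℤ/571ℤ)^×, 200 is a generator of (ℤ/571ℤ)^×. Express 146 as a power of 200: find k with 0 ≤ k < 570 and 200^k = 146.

108

Baby-step giant-step with m = ceil(sqrt(570)) = 24.
Baby table (200^j mod 571 for j=0..23):
  0:1  1:200  2:30  3:290  4:329  5:135  6:163  7:53
  8:322  9:448  10:524  11:307  12:303  13:74  14:525  15:507
  16:333  17:364  18:283  19:71  20:496  21:417  22:34  23:519
Giant step factor: 200^(-24) ≡ 117 (mod 571).
Scan 146·117^i mod 571 for i = 0, 1, …:
  i=0: 146   i=1: 523   i=2: 94   i=3: 149
  i=4: 303
Match at i=4, j=12: k = 4·24 + 12 = 108.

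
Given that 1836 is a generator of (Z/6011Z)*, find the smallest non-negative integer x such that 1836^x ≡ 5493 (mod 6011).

1707

Baby-step giant-step with m = ceil(sqrt(6010)) = 78.
Baby table (1836^j mod 6011 for j=0..77):
  0:1  1:1836  2:4736  3:3390  4:2655  5:5670  6:5079  7:1983
  8:4133  9:2306  10:2072  11:5240  12:3040  13:3232  14:1095  15:2746
  16:4438  17:3263  18:3912  19:5298  20:1330  21:1414  22:5363  23:450
  24:2693  25:3306  26:4717  27:4572  28:2836  29:1370  30:2722  31:2451
  32:3808  33:695  34:1688  35:3503  36:5749  37:5859  38:3445  39:1448
  40:1666  41:5188  42:3744  43:3411  44:5145  45:2939  46:4137  47:3639
  48:2983  49:767  50:1638  51:1868  52:3378  53:4667  54:2937  55:465
  56:178  57:2214  58:1468  59:2320  60:3732  61:5423  62:2412  63:4336
  64:2332  65:1720  66:2145  67:1015  68:130  69:4251  70:2558  71:1897
  72:2523  73:3758  74:5071  75:5328  76:2311  77:5241
Giant step factor: 1836^(-78) ≡ 3739 (mod 6011).
Scan 5493·3739^i mod 6011 for i = 0, 1, …:
  i=0: 5493   i=1: 4751   i=2: 1484   i=3: 523
  i=4: 1922   i=5: 3213   i=6: 3429   i=7: 5579
  i=8: 1711   i=9: 1725     …   i=20: 1948
  i=21: 4251
Match at i=21, j=69: x = 21·78 + 69 = 1707.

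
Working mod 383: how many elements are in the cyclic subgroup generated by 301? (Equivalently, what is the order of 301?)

The order of 301 must divide p − 1 = 382 = 2 · 191.
Divisors: 1, 2, 191, 382.
Check each in increasing order: 301^1 ≡ 301;  301^2 ≡ 213;  301^191 ≡ 1.
Smallest exponent giving 1 is 191.

191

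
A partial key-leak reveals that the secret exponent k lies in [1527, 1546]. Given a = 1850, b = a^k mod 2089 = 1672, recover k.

1534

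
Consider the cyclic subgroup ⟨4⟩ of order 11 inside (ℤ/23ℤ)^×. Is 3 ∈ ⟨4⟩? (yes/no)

⟨4⟩ has order 11; its elements mod 23 are {1, 2, 3, 4, 6, 8, 9, 12, 13, 16, 18}.
3 is in this set.

yes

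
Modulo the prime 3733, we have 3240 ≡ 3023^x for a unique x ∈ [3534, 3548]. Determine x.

3546

Compute 3023^3534 mod 3733 = 2167, then multiply by 3023 repeatedly:
  3023^3534=2167  3023^3535=3159  3023^3536=643  3023^3537=2629  3023^3538=3643
  3023^3539=439  3023^3540=1882  3023^3541=194  3023^3542=381  3023^3543=1999
  3023^3544=2983  3023^3545=2414  3023^3546=3240
Found 3240 at exponent 3546.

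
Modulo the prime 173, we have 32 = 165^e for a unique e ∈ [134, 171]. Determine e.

Compute 165^134 mod 173 = 144, then multiply by 165 repeatedly:
  165^134=144  165^135=59  165^136=47  165^137=143  165^138=67
  165^139=156  165^140=136  165^141=123  165^142=54  165^143=87
  165^144=169  165^145=32
Found 32 at exponent 145.

145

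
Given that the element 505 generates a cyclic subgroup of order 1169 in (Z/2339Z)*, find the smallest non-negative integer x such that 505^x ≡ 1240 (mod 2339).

Baby-step giant-step with m = ceil(sqrt(1169)) = 35.
Baby table (505^j mod 2339 for j=0..34):
  0:1  1:505  2:74  3:2285  4:798  5:682  6:577  7:1349
  8:596  9:1588  10:2002  11:562  12:791  13:1825  14:59  15:1727
  16:2027  17:1492  18:302  19:475  20:1297  21:65  22:79  23:132
  24:1168  25:412  26:2228  27:81  28:1142  29:1316  30:304  31:1485
  32:1445  33:2296  34:1675
Giant step factor: 505^(-35) ≡ 1071 (mod 2339).
Scan 1240·1071^i mod 2339 for i = 0, 1, …:
  i=0: 1240   i=1: 1827   i=2: 1313   i=3: 484
  i=4: 1445
Match at i=4, j=32: x = 4·35 + 32 = 172.

172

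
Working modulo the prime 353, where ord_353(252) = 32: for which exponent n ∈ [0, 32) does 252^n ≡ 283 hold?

28

Successive powers of 252 modulo 353:
  252^0=1  252^1=252  252^2=317  252^3=106  252^4=237  252^5=67
  252^6=293  252^7=59  252^8=42  252^9=347  252^10=253  252^11=216
  252^12=70  252^13=343  252^14=304  252^15=7  252^16=352  252^17=101
  252^18=36  252^19=247  252^20=116  252^21=286  252^22=60  252^23=294
  252^24=311  252^25=6  252^26=100  252^27=137  252^28=283
So 252^28 ≡ 283 (mod 353), giving n = 28.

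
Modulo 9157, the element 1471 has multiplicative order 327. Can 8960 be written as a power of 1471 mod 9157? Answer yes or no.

no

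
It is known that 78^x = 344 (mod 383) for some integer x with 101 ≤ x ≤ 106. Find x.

106

Compute 78^101 mod 383 = 155, then multiply by 78 repeatedly:
  78^101=155  78^102=217  78^103=74  78^104=27  78^105=191
  78^106=344
Found 344 at exponent 106.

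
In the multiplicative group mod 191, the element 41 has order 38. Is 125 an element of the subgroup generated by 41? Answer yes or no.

yes

125 ∈ ⟨41⟩ iff 125^38 ≡ 1 (mod 191), since |⟨41⟩| = 38.
125^38 mod 191 = 1.
Since 1 = 1, 125 lies in the subgroup.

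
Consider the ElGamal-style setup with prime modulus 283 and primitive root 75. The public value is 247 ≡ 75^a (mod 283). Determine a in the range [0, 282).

Baby-step giant-step with m = ceil(sqrt(282)) = 17.
Baby table (75^j mod 283 for j=0..16):
  0:1  1:75  2:248  3:205  4:93  5:183  6:141  7:104
  8:159  9:39  10:95  11:50  12:71  13:231  14:62  15:122
  16:94
Giant step factor: 75^(-17) ≡ 249 (mod 283).
Scan 247·249^i mod 283 for i = 0, 1, …:
  i=0: 247   i=1: 92   i=2: 268   i=3: 227
  i=4: 206   i=5: 71
Match at i=5, j=12: a = 5·17 + 12 = 97.

97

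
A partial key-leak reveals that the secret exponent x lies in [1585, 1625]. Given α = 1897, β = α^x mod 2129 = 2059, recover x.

Compute 1897^1585 mod 2129 = 1117, then multiply by 1897 repeatedly:
  1897^1585=1117  1897^1586=594  1897^1587=577  1897^1588=263  1897^1589=725
  1897^1590=2120  1897^1591=2088  1897^1592=996  1897^1593=989  1897^1594=484
  1897^1595=549  1897^1596=372  1897^1597=985  1897^1598=1412  1897^1599=282
  1897^1600=575  1897^1601=727  1897^1602=1656  1897^1603=1157  1897^1604=1959
  1897^1605=1118  1897^1606=362  1897^1607=1176  1897^1608=1809  1897^1609=1854
  1897^1610=2059
Found 2059 at exponent 1610.

1610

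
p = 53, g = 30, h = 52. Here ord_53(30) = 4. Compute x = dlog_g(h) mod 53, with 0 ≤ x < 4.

2

Successive powers of 30 modulo 53:
  30^0=1  30^1=30  30^2=52
So 30^2 ≡ 52 (mod 53), giving x = 2.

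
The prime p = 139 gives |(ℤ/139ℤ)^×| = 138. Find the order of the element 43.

The order of 43 must divide p − 1 = 138 = 2 · 3 · 23.
Divisors: 1, 2, 3, 6, 23, 46, 69, 138.
Check each in increasing order: 43^1 ≡ 43;  43^2 ≡ 42;  43^3 ≡ 138;  43^6 ≡ 1.
Smallest exponent giving 1 is 6.

6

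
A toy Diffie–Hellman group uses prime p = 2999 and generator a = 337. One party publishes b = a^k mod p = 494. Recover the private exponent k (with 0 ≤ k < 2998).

2207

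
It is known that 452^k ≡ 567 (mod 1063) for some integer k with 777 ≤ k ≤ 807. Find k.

Compute 452^777 mod 1063 = 113, then multiply by 452 repeatedly:
  452^777=113  452^778=52  452^779=118  452^780=186  452^781=95
  452^782=420  452^783=626  452^784=194  452^785=522  452^786=1021
  452^787=150  452^788=831  452^789=373  452^790=642  452^791=1048
  452^792=661  452^793=69  452^794=361  452^795=533  452^796=678
  452^797=312  452^798=708  452^799=53  452^800=570  452^801=394
  452^802=567
Found 567 at exponent 802.

802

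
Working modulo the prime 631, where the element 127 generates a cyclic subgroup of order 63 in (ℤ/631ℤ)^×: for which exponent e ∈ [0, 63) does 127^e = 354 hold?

Baby-step giant-step with m = ceil(sqrt(63)) = 8.
Baby table (127^j mod 631 for j=0..7):
  0:1  1:127  2:354  3:157  4:378  5:50  6:40  7:32
Giant step factor: 127^(-8) ≡ 143 (mod 631).
Scan 354·143^i mod 631 for i = 0, 1, …:
  i=0: 354
Match at i=0, j=2: e = 0·8 + 2 = 2.

2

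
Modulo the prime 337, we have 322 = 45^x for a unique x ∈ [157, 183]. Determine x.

Compute 45^157 mod 337 = 183, then multiply by 45 repeatedly:
  45^157=183  45^158=147  45^159=212  45^160=104  45^161=299
  45^162=312  45^163=223  45^164=262  45^165=332  45^166=112
  45^167=322
Found 322 at exponent 167.

167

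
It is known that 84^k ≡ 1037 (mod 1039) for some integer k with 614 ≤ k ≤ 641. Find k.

Compute 84^614 mod 1039 = 298, then multiply by 84 repeatedly:
  84^614=298  84^615=96  84^616=791  84^617=987  84^618=827
  84^619=894  84^620=288  84^621=295  84^622=883  84^623=403
  84^624=604  84^625=864  84^626=885  84^627=571  84^628=170
  84^629=773  84^630=514  84^631=577  84^632=674  84^633=510
  84^634=241  84^635=503  84^636=692  84^637=983  84^638=491
  84^639=723  84^640=470  84^641=1037
Found 1037 at exponent 641.

641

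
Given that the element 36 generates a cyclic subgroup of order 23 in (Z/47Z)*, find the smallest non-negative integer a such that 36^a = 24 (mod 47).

4

Successive powers of 36 modulo 47:
  36^0=1  36^1=36  36^2=27  36^3=32  36^4=24
So 36^4 ≡ 24 (mod 47), giving a = 4.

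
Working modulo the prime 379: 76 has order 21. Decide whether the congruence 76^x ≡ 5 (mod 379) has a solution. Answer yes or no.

yes

5 ∈ ⟨76⟩ iff 5^21 ≡ 1 (mod 379), since |⟨76⟩| = 21.
5^21 mod 379 = 1.
Since 1 = 1, 5 lies in the subgroup.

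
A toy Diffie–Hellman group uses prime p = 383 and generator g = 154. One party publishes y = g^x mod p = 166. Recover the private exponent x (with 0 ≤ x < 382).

189

Baby-step giant-step with m = ceil(sqrt(382)) = 20.
Baby table (154^j mod 383 for j=0..19):
  0:1  1:154  2:353  3:359  4:134  5:337  6:193  7:231
  8:338  9:347  10:201  11:314  12:98  13:155  14:124  15:329
  16:110  17:88  18:147  19:41
Giant step factor: 154^(-20) ≡ 348 (mod 383).
Scan 166·348^i mod 383 for i = 0, 1, …:
  i=0: 166   i=1: 318   i=2: 360   i=3: 39
  i=4: 167   i=5: 283   i=6: 53   i=7: 60
  i=8: 198   i=9: 347
Match at i=9, j=9: x = 9·20 + 9 = 189.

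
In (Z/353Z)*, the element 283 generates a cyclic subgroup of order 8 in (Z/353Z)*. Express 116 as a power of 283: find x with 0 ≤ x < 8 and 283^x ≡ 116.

3

Successive powers of 283 modulo 353:
  283^0=1  283^1=283  283^2=311  283^3=116
So 283^3 ≡ 116 (mod 353), giving x = 3.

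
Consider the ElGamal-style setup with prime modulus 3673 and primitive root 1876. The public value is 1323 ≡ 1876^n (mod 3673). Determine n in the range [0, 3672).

3242

Baby-step giant-step with m = ceil(sqrt(3672)) = 61.
Baby table (1876^j mod 3673 for j=0..60):
  0:1  1:1876  2:642  3:3321  4:788  5:1742  6:2695  7:1772
  8:207  9:2667  10:666  11:596  12:1504  13:640  14:3242  15:3177
  16:2446  17:1119  18:1961  19:2163  20:2796  21:252  22:2608  23:172
  24:3121  25:234  26:1897  27:3308  28:2111  29:742  30:3598  31:2547
  32:3272  33:689  34:3341  35:1578  36:3563  37:3001  38:2840  39:1990
  40:1472  41:3049  42:1063  43:3422  44:2941  45:470  46:200  47:554
  48:3518  49:3060  50:3334  51:3138  52:2742  53:1792  54:997  55:815
  56:972  57:1664  58:3287  59:3118  60:1952
Giant step factor: 1876^(-61) ≡ 3293 (mod 3673).
Scan 1323·3293^i mod 3673 for i = 0, 1, …:
  i=0: 1323   i=1: 461   i=2: 1124   i=3: 2621
  i=4: 3076   i=5: 2807   i=6: 2183   i=7: 558
  i=8: 994   i=9: 599     …   i=52: 3463
  i=53: 2667
Match at i=53, j=9: n = 53·61 + 9 = 3242.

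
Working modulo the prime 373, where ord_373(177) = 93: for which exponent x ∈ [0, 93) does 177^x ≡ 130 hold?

Successive powers of 177 modulo 373:
  177^0=1  177^1=177  177^2=370  177^3=215  177^4=9  177^5=101
  177^6=346  177^7=70  177^8=81  177^9=163  177^10=130
So 177^10 ≡ 130 (mod 373), giving x = 10.

10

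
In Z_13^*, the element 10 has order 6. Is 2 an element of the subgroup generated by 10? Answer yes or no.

no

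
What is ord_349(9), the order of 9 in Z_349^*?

The order of 9 must divide p − 1 = 348 = 2^2 · 3 · 29.
Divisors: 1, 2, 3, 4, 6, 12, 29, 58, 87, 116, 174, 348.
Check each in increasing order: 9^1 ≡ 9;  9^2 ≡ 81;  9^3 ≡ 31;  9^4 ≡ 279;  9^6 ≡ 263;  9^12 ≡ 67;  9^29 ≡ 226;  9^58 ≡ 122;  9^87 ≡ 1.
Smallest exponent giving 1 is 87.

87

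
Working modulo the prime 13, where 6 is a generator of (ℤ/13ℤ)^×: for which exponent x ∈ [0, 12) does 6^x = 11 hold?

11

Successive powers of 6 modulo 13:
  6^0=1  6^1=6  6^2=10  6^3=8  6^4=9  6^5=2
  6^6=12  6^7=7  6^8=3  6^9=5  6^10=4  6^11=11
So 6^11 ≡ 11 (mod 13), giving x = 11.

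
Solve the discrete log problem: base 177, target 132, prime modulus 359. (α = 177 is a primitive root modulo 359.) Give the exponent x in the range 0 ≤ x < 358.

Baby-step giant-step with m = ceil(sqrt(358)) = 19.
Baby table (177^j mod 359 for j=0..18):
  0:1  1:177  2:96  3:119  4:241  5:295  6:160  7:318
  8:282  9:13  10:147  11:171  12:111  13:261  14:245  15:285
  16:185  17:76  18:169
Giant step factor: 177^(-19) ≡ 65 (mod 359).
Scan 132·65^i mod 359 for i = 0, 1, …:
  i=0: 132   i=1: 323   i=2: 173   i=3: 116
  i=4: 1
Match at i=4, j=0: x = 4·19 + 0 = 76.

76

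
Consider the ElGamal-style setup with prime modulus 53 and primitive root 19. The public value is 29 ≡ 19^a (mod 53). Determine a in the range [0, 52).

42

Baby-step giant-step with m = ceil(sqrt(52)) = 8.
Baby table (19^j mod 53 for j=0..7):
  0:1  1:19  2:43  3:22  4:47  5:45  6:7  7:27
Giant step factor: 19^(-8) ≡ 28 (mod 53).
Scan 29·28^i mod 53 for i = 0, 1, …:
  i=0: 29   i=1: 17   i=2: 52   i=3: 25
  i=4: 11   i=5: 43
Match at i=5, j=2: a = 5·8 + 2 = 42.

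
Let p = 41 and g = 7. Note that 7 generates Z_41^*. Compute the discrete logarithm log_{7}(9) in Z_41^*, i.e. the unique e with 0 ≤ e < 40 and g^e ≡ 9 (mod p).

10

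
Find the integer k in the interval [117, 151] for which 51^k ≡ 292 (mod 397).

142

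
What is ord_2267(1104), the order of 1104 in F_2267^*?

The order of 1104 must divide p − 1 = 2266 = 2 · 11 · 103.
Divisors: 1, 2, 11, 22, 103, 206, 1133, 2266.
Check each in increasing order: 1104^1 ≡ 1104;  1104^2 ≡ 1437;  1104^11 ≡ 1259;  1104^22 ≡ 448;  1104^103 ≡ 140;  1104^206 ≡ 1464;  1104^1133 ≡ 2266;  1104^2266 ≡ 1.
Smallest exponent giving 1 is 2266.

2266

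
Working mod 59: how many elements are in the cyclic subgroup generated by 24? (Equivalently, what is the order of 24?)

The order of 24 must divide p − 1 = 58 = 2 · 29.
Divisors: 1, 2, 29, 58.
Check each in increasing order: 24^1 ≡ 24;  24^2 ≡ 45;  24^29 ≡ 58;  24^58 ≡ 1.
Smallest exponent giving 1 is 58.

58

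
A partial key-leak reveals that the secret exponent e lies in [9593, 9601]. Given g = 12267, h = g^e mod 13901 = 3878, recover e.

Compute 12267^9593 mod 13901 = 1994, then multiply by 12267 repeatedly:
  12267^9593=1994  12267^9594=8539  12267^9595=3878
Found 3878 at exponent 9595.

9595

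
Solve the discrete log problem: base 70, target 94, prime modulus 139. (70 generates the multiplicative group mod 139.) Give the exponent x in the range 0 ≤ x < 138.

39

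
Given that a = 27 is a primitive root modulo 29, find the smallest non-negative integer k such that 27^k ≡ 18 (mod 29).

25

Successive powers of 27 modulo 29:
  27^0=1  27^1=27  27^2=4  27^3=21  27^4=16  27^5=26
  27^6=6  27^7=17  27^8=24  27^9=10  27^10=9  27^11=11
  27^12=7  27^13=15  27^14=28  27^15=2  27^16=25  27^17=8
  27^18=13  27^19=3  27^20=23  27^21=12  27^22=5  27^23=19
  27^24=20  27^25=18
So 27^25 ≡ 18 (mod 29), giving k = 25.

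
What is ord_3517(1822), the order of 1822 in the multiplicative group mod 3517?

3516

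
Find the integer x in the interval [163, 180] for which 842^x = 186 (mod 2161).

Compute 842^163 mod 2161 = 1153, then multiply by 842 repeatedly:
  842^163=1153  842^164=537  842^165=505  842^166=1654  842^167=984
  842^168=865  842^169=73  842^170=958  842^171=583  842^172=339
  842^173=186
Found 186 at exponent 173.

173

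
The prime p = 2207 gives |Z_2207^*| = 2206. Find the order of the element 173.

The order of 173 must divide p − 1 = 2206 = 2 · 1103.
Divisors: 1, 2, 1103, 2206.
Check each in increasing order: 173^1 ≡ 173;  173^2 ≡ 1238;  173^1103 ≡ 2206;  173^2206 ≡ 1.
Smallest exponent giving 1 is 2206.

2206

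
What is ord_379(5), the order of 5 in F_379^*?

21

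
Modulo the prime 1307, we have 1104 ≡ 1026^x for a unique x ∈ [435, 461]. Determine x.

460

Compute 1026^435 mod 1307 = 988, then multiply by 1026 repeatedly:
  1026^435=988  1026^436=763  1026^437=1252  1026^438=1078  1026^439=306
  1026^440=276  1026^441=864  1026^442=318  1026^443=825  1026^444=821
  1026^445=638  1026^446=1088  1026^447=110  1026^448=458  1026^449=695
  1026^450=755  1026^451=886  1026^452=671  1026^453=964  1026^454=972
  1026^455=31  1026^456=438  1026^457=1087  1026^458=391  1026^459=1224
  1026^460=1104
Found 1104 at exponent 460.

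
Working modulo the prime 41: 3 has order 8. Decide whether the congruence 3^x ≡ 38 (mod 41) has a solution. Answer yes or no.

yes

⟨3⟩ has order 8; its elements mod 41 are {1, 3, 9, 14, 27, 32, 38, 40}.
38 is in this set.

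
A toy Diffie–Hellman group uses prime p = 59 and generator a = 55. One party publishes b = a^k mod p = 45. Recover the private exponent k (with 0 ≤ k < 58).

24

Baby-step giant-step with m = ceil(sqrt(58)) = 8.
Baby table (55^j mod 59 for j=0..7):
  0:1  1:55  2:16  3:54  4:20  5:38  6:25  7:18
Giant step factor: 55^(-8) ≡ 9 (mod 59).
Scan 45·9^i mod 59 for i = 0, 1, …:
  i=0: 45   i=1: 51   i=2: 46   i=3: 1
Match at i=3, j=0: k = 3·8 + 0 = 24.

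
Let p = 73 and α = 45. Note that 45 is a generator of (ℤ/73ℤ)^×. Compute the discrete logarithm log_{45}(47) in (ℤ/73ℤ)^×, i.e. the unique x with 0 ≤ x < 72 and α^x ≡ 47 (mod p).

Successive powers of 45 modulo 73:
  45^0=1  45^1=45  45^2=54  45^3=21  45^4=69  45^5=39
  45^6=3  45^7=62  45^8=16  45^9=63  45^10=61  45^11=44
  45^12=9  45^13=40  45^14=48  45^15=43  45^16=37  45^17=59
  45^18=27  45^19=47
So 45^19 ≡ 47 (mod 73), giving x = 19.

19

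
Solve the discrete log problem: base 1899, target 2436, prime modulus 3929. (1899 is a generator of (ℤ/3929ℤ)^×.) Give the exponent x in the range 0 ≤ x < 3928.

Baby-step giant-step with m = ceil(sqrt(3928)) = 63.
Baby table (1899^j mod 3929 for j=0..62):
  0:1  1:1899  2:3308  3:3350  4:599  5:2020  6:1276  7:2860
  8:1262  9:3777  10:2098  11:96  12:1570  13:3248  14:3351  15:2498
  16:1399  17:697  18:3459  19:3282  20:1124  21:1029  22:1358  23:1418
  24:1417  25:3447  26:139  27:718  28:119  29:2028  30:752  31:1821
  32:559  33:711  34:2542  35:2446  36:876  37:1557  38:2135  39:3566
  40:2167  41:1470  42:1940  43:2587  44:1463  45:434  46:3005  47:1587
  48:170  49:652  50:513  51:3724  52:3605  53:1577  54:825  55:2933
  56:2374  57:1663  58:3050  59:604  60:3657  61:2100  62:3894
Giant step factor: 1899^(-63) ≡ 563 (mod 3929).
Scan 2436·563^i mod 3929 for i = 0, 1, …:
  i=0: 2436   i=1: 247   i=2: 1546   i=3: 2089
  i=4: 1336   i=5: 1729   i=6: 2964   i=7: 2836
  i=8: 1494   i=9: 316     …   i=28: 3348
  i=29: 2933
Match at i=29, j=55: x = 29·63 + 55 = 1882.

1882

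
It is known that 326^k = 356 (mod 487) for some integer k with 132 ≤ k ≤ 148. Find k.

136

Compute 326^132 mod 487 = 242, then multiply by 326 repeatedly:
  326^132=242  326^133=485  326^134=322  326^135=267  326^136=356
Found 356 at exponent 136.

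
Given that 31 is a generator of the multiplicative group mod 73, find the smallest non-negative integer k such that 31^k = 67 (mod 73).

70

Baby-step giant-step with m = ceil(sqrt(72)) = 9.
Baby table (31^j mod 73 for j=0..8):
  0:1  1:31  2:12  3:7  4:71  5:11  6:49  7:59
  8:4
Giant step factor: 31^(-9) ≡ 63 (mod 73).
Scan 67·63^i mod 73 for i = 0, 1, …:
  i=0: 67   i=1: 60   i=2: 57   i=3: 14
  i=4: 6   i=5: 13   i=6: 16   i=7: 59
Match at i=7, j=7: k = 7·9 + 7 = 70.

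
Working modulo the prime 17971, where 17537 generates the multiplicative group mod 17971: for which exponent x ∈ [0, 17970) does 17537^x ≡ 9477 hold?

Baby-step giant-step with m = ceil(sqrt(17970)) = 135.
Baby table (17537^j mod 17971 for j=0..134):
  0:1  1:17537  2:8646  3:3575  4:11927  5:17301  6:3244  7:11813
  8:12864  9:6005  10:17596  11:1011  12:10501  13:7200  14:2154  15:17627
  16:5528  17:8962  18:10199  19:12471  20:14828  21:16237  22:15745  23:13621
  24:945  25:3203  26:11636  27:17798  28:3198  29:13806  30:10510  31:3294
  32:8084  33:13860  34:5045  35:2932  36:3453  37:10962  38:4807  39:16369
  40:12370  41:4749  42:5599  43:14090  44:13051  45:14702  46:17008  47:4609
  48:12446  49:7707  50:15739  51:16225  52:2982  53:17695  54:11958  55:3847
  56:1705  57:14812  58:5210  59:3206  60:10334  61:7794  62:13923  63:13645
  64:8500  65:13026  66:7581  67:16510  68:5089  69:1807  70:6486  71:6523
  72:8436  73:4860  74:11338  75:3362  76:14514  77:8745  78:14522  79:5273
  80:11806  81:15902  82:17367  83:10542  84:7377  85:15191  86:2463  87:9318
  88:17434  89:17406  90:11587  91:3122  92:10848  93:370  94:1159  95:182
  96:10867  97:10095  98:3694  99:14194  100:3857  101:15336  102:11417  103:5018
  104:14650  105:3634  106:4292  107:6256  108:16488  109:14637  110:9276  111:17691
  112:13694  113:5205  114:5376  115:3046  116:7890  117:8201  118:16995  119:10251
  120:7874  121:15145  122:4456  123:6964  124:14723  125:7894  126:6465  127:15637
  128:6580  129:1669  130:12465  131:17432  132:303  133:12266  134:13943
Giant step factor: 17537^(-135) ≡ 1408 (mod 17971).
Scan 9477·1408^i mod 17971 for i = 0, 1, …:
  i=0: 9477   i=1: 9134   i=2: 11407   i=3: 12953
  i=4: 15230   i=5: 4437   i=6: 11359   i=7: 17253
  i=8: 13403   i=9: 1874     …   i=69: 13718
  i=70: 14090
Match at i=70, j=43: x = 70·135 + 43 = 9493.

9493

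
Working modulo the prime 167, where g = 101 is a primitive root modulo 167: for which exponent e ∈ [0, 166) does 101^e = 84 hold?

Successive powers of 101 modulo 167:
  101^0=1  101^1=101  101^2=14  101^3=78  101^4=29  101^5=90
  101^6=72  101^7=91  101^8=6  101^9=105  101^10=84
So 101^10 ≡ 84 (mod 167), giving e = 10.

10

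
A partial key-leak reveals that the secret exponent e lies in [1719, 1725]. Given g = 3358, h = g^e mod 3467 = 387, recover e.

Compute 3358^1719 mod 3467 = 3314, then multiply by 3358 repeatedly:
  3358^1719=3314  3358^1720=2809  3358^1721=2382  3358^1722=387
Found 387 at exponent 1722.

1722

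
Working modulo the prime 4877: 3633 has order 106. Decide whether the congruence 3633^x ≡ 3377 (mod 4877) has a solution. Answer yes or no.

3377 ∈ ⟨3633⟩ iff 3377^106 ≡ 1 (mod 4877), since |⟨3633⟩| = 106.
3377^106 mod 4877 = 1.
Since 1 = 1, 3377 lies in the subgroup.

yes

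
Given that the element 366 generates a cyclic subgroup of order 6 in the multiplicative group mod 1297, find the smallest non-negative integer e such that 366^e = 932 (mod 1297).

5

Successive powers of 366 modulo 1297:
  366^0=1  366^1=366  366^2=365  366^3=1296  366^4=931  366^5=932
So 366^5 ≡ 932 (mod 1297), giving e = 5.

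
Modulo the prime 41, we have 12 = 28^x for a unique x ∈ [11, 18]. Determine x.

17

Compute 28^11 mod 41 = 6, then multiply by 28 repeatedly:
  28^11=6  28^12=4  28^13=30  28^14=20  28^15=27
  28^16=18  28^17=12
Found 12 at exponent 17.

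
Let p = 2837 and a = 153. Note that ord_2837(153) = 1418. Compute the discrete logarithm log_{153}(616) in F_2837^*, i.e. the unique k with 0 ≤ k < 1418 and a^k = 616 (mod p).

Baby-step giant-step with m = ceil(sqrt(1418)) = 38.
Baby table (153^j mod 2837 for j=0..37):
  0:1  1:153  2:713  3:1283  4:546  5:1265  6:629  7:2616
  8:231  9:1299  10:157  11:1325  12:1298  13:4  14:612  15:15
  16:2295  17:2184  18:2223  19:2516  20:1953  21:924  22:2359  23:628
  24:2463  25:2355  26:16  27:2448  28:60  29:669  30:225  31:381
  32:1553  33:2138  34:859  35:925  36:2512  37:1341
Giant step factor: 153^(-38) ≡ 490 (mod 2837).
Scan 616·490^i mod 2837 for i = 0, 1, …:
  i=0: 616   i=1: 1118   i=2: 279   i=3: 534
  i=4: 656   i=5: 859
Match at i=5, j=34: k = 5·38 + 34 = 224.

224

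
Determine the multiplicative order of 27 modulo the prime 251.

125

The order of 27 must divide p − 1 = 250 = 2 · 5^3.
Divisors: 1, 2, 5, 10, 25, 50, 125, 250.
Check each in increasing order: 27^1 ≡ 27;  27^2 ≡ 227;  27^5 ≡ 241;  27^10 ≡ 100;  27^25 ≡ 149;  27^50 ≡ 113;  27^125 ≡ 1.
Smallest exponent giving 1 is 125.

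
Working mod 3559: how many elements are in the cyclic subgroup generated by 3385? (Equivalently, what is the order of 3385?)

The order of 3385 must divide p − 1 = 3558 = 2 · 3 · 593.
Divisors: 1, 2, 3, 6, 593, 1186, 1779, 3558.
Check each in increasing order: 3385^1 ≡ 3385;  3385^2 ≡ 1804;  3385^3 ≡ 2855;  3385^6 ≡ 915;  3385^593 ≡ 3558;  3385^1186 ≡ 1.
Smallest exponent giving 1 is 1186.

1186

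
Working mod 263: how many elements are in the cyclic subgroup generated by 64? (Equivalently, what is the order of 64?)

131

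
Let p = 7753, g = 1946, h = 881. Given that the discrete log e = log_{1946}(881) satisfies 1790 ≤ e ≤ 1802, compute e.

1796

Compute 1946^1790 mod 7753 = 1535, then multiply by 1946 repeatedly:
  1946^1790=1535  1946^1791=2205  1946^1792=3521  1946^1793=5967  1946^1794=5541
  1946^1795=6116  1946^1796=881
Found 881 at exponent 1796.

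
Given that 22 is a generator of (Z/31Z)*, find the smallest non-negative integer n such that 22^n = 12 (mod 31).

Successive powers of 22 modulo 31:
  22^0=1  22^1=22  22^2=19  22^3=15  22^4=20  22^5=6
  22^6=8  22^7=21  22^8=28  22^9=27  22^10=5  22^11=17
  22^12=2  22^13=13  22^14=7  22^15=30  22^16=9  22^17=12
So 22^17 ≡ 12 (mod 31), giving n = 17.

17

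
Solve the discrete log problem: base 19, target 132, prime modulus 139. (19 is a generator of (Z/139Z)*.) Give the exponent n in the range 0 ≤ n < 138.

11

Successive powers of 19 modulo 139:
  19^0=1  19^1=19  19^2=83  19^3=48  19^4=78  19^5=92
  19^6=80  19^7=130  19^8=107  19^9=87  19^10=124  19^11=132
So 19^11 ≡ 132 (mod 139), giving n = 11.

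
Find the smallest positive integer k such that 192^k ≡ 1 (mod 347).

173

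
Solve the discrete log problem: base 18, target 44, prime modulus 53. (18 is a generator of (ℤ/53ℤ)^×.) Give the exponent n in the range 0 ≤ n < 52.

24

Baby-step giant-step with m = ceil(sqrt(52)) = 8.
Baby table (18^j mod 53 for j=0..7):
  0:1  1:18  2:6  3:2  4:36  5:12  6:4  7:19
Giant step factor: 18^(-8) ≡ 42 (mod 53).
Scan 44·42^i mod 53 for i = 0, 1, …:
  i=0: 44   i=1: 46   i=2: 24   i=3: 1
Match at i=3, j=0: n = 3·8 + 0 = 24.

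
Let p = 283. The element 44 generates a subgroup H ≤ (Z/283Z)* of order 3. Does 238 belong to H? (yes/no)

yes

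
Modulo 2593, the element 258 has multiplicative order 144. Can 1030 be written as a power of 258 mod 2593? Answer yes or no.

no

1030 ∈ ⟨258⟩ iff 1030^144 ≡ 1 (mod 2593), since |⟨258⟩| = 144.
1030^144 mod 2593 = 2081.
Since 2081 ≠ 1, 1030 does not lie in the subgroup.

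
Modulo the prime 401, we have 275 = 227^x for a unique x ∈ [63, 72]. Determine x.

70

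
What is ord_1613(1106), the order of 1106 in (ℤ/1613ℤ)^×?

1612

The order of 1106 must divide p − 1 = 1612 = 2^2 · 13 · 31.
Divisors: 1, 2, 4, 13, 26, 31, 52, 62, 124, 403, 806, 1612.
Check each in increasing order: 1106^1 ≡ 1106;  1106^2 ≡ 582;  1106^4 ≡ 1607;  1106^13 ≡ 1441;  1106^26 ≡ 550;  1106^31 ≡ 419;  1106^52 ≡ 869;  1106^62 ≡ 1357;  1106^124 ≡ 1016;  1106^403 ≡ 127;  1106^806 ≡ 1612;  1106^1612 ≡ 1.
Smallest exponent giving 1 is 1612.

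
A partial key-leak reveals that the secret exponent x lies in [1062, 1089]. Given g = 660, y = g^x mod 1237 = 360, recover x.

1088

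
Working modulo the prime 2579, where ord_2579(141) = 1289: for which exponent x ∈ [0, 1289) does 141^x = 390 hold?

522

Baby-step giant-step with m = ceil(sqrt(1289)) = 36.
Baby table (141^j mod 2579 for j=0..35):
  0:1  1:141  2:1828  3:2427  4:1779  5:676  6:2472  7:387
  8:408  9:790  10:493  11:2459  12:1133  13:2434  14:187  15:577
  16:1408  17:2524  18:2561  19:41  20:623  21:157  22:1505  23:727
  24:1926  25:771  26:393  27:1254  28:1442  29:2160  30:238  31:31
  32:1792  33:2509  34:446  35:990
Giant step factor: 141^(-36) ≡ 199 (mod 2579).
Scan 390·199^i mod 2579 for i = 0, 1, …:
  i=0: 390   i=1: 240   i=2: 1338   i=3: 625
  i=4: 583   i=5: 2541   i=6: 175   i=7: 1298
  i=8: 402   i=9: 49     …   i=13: 1905
  i=14: 2561
Match at i=14, j=18: x = 14·36 + 18 = 522.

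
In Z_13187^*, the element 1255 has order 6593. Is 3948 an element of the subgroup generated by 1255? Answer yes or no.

3948 ∈ ⟨1255⟩ iff 3948^6593 ≡ 1 (mod 13187), since |⟨1255⟩| = 6593.
3948^6593 mod 13187 = 13186.
Since 13186 ≠ 1, 3948 does not lie in the subgroup.

no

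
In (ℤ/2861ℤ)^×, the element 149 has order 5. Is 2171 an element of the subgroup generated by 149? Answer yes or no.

no

2171 ∈ ⟨149⟩ iff 2171^5 ≡ 1 (mod 2861), since |⟨149⟩| = 5.
2171^5 mod 2861 = 265.
Since 265 ≠ 1, 2171 does not lie in the subgroup.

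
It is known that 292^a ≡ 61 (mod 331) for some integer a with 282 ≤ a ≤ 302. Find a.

285

Compute 292^282 mod 331 = 193, then multiply by 292 repeatedly:
  292^282=193  292^283=86  292^284=287  292^285=61
Found 61 at exponent 285.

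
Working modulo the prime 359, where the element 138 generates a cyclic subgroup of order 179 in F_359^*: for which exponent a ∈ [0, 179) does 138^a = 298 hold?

150

Baby-step giant-step with m = ceil(sqrt(179)) = 14.
Baby table (138^j mod 359 for j=0..13):
  0:1  1:138  2:17  3:192  4:289  5:33  6:246  7:202
  8:233  9:203  10:12  11:220  12:204  13:150
Giant step factor: 138^(-14) ≡ 256 (mod 359).
Scan 298·256^i mod 359 for i = 0, 1, …:
  i=0: 298   i=1: 180   i=2: 128   i=3: 99
  i=4: 214   i=5: 216   i=6: 10   i=7: 47
  i=8: 185   i=9: 331   i=10: 12
Match at i=10, j=10: a = 10·14 + 10 = 150.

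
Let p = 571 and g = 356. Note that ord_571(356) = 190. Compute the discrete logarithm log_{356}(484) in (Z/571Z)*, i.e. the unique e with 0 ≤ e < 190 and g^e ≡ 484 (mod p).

186

Baby-step giant-step with m = ceil(sqrt(190)) = 14.
Baby table (356^j mod 571 for j=0..13):
  0:1  1:356  2:545  3:451  4:105  5:265  6:125  7:533
  8:176  9:417  10:563  11:7  12:208  13:389
Giant step factor: 356^(-14) ≡ 225 (mod 571).
Scan 484·225^i mod 571 for i = 0, 1, …:
  i=0: 484   i=1: 410   i=2: 319   i=3: 400
  i=4: 353   i=5: 56   i=6: 38   i=7: 556
  i=8: 51   i=9: 55   i=10: 384   i=11: 179
  i=12: 305   i=13: 105
Match at i=13, j=4: e = 13·14 + 4 = 186.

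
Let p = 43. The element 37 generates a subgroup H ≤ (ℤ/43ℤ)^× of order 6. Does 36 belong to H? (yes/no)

yes

⟨37⟩ has order 6; its elements mod 43 are {1, 6, 7, 36, 37, 42}.
36 is in this set.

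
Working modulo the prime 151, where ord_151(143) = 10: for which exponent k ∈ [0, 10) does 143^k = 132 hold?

Successive powers of 143 modulo 151:
  143^0=1  143^1=143  143^2=64  143^3=92  143^4=19  143^5=150
  143^6=8  143^7=87  143^8=59  143^9=132
So 143^9 ≡ 132 (mod 151), giving k = 9.

9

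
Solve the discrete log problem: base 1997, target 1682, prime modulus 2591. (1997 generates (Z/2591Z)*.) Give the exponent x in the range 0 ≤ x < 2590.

1618

Baby-step giant-step with m = ceil(sqrt(2590)) = 51.
Baby table (1997^j mod 2591 for j=0..50):
  0:1  1:1997  2:460  3:1406  4:1729  5:1601  6:2494  7:616
  8:2018  9:941  10:702  11:163  12:1636  13:2432  14:1170  15:1999
  16:1863  17:2326  18:1950  19:2468  20:514  21:422  22:659  23:2386
  24:2584  25:1567  26:1962  27:522  28:852  29:1748  30:679  31:870
  32:1420  33:1186  34:268  35:1450  36:1503  37:1113  38:2174  39:1553
  40:2505  41:1855  42:1896  43:861  44:1584  45:2228  46:569  47:1435
  48:49  49:1986  50:1812
Giant step factor: 1997^(-51) ≡ 2552 (mod 2591).
Scan 1682·2552^i mod 2591 for i = 0, 1, …:
  i=0: 1682   i=1: 1768   i=2: 1005   i=3: 2261
  i=4: 2506   i=5: 724   i=6: 265   i=7: 29
  i=8: 1460   i=9: 62     …   i=30: 968
  i=31: 1113
Match at i=31, j=37: x = 31·51 + 37 = 1618.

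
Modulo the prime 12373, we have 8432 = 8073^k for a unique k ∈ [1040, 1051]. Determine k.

1045

Compute 8073^1040 mod 12373 = 5925, then multiply by 8073 repeatedly:
  8073^1040=5925  8073^1041=10880  8073^1042=10686  8073^1043=3522  8073^1044=12325
  8073^1045=8432
Found 8432 at exponent 1045.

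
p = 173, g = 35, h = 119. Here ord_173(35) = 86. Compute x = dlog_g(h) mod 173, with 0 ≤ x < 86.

68

Baby-step giant-step with m = ceil(sqrt(86)) = 10.
Baby table (35^j mod 173 for j=0..9):
  0:1  1:35  2:14  3:144  4:23  5:113  6:149  7:25
  8:10  9:4
Giant step factor: 35^(-10) ≡ 152 (mod 173).
Scan 119·152^i mod 173 for i = 0, 1, …:
  i=0: 119   i=1: 96   i=2: 60   i=3: 124
  i=4: 164   i=5: 16   i=6: 10
Match at i=6, j=8: x = 6·10 + 8 = 68.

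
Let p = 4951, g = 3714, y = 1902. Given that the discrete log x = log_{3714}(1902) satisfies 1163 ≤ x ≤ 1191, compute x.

Compute 3714^1163 mod 4951 = 2018, then multiply by 3714 repeatedly:
  3714^1163=2018  3714^1164=3989  3714^1165=1754  3714^1166=3791  3714^1167=4081
  3714^1168=1823  3714^1169=2605  3714^1170=716  3714^1171=537  3714^1172=4116
  3714^1173=3087  3714^1174=3553  3714^1175=1427  3714^1176=2308  3714^1177=1731
  3714^1178=2536  3714^1179=1902
Found 1902 at exponent 1179.

1179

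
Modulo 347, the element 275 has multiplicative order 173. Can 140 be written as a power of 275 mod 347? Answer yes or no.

yes

140 ∈ ⟨275⟩ iff 140^173 ≡ 1 (mod 347), since |⟨275⟩| = 173.
140^173 mod 347 = 1.
Since 1 = 1, 140 lies in the subgroup.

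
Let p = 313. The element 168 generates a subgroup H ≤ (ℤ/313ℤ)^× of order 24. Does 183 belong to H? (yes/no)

⟨168⟩ has order 24; its elements mod 313 are {1, 5, 25, 29, 43, 54, 98, 99, 125, 131, 136, 145, 168, 177, 182, 188, 214, 215, 259, 270, 284, 288, 308, 312}.
183 is not in this set.

no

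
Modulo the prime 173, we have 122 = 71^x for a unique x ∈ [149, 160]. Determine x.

150

Compute 71^149 mod 173 = 87, then multiply by 71 repeatedly:
  71^149=87  71^150=122
Found 122 at exponent 150.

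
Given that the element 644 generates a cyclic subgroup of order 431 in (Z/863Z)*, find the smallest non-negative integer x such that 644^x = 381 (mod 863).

Baby-step giant-step with m = ceil(sqrt(431)) = 21.
Baby table (644^j mod 863 for j=0..20):
  0:1  1:644  2:496  3:114  4:61  5:449  6:51  7:50
  8:269  9:636  10:522  11:461  12:12  13:824  14:774  15:505
  16:732  17:210  18:612  19:600  20:639
Giant step factor: 644^(-21) ≡ 684 (mod 863).
Scan 381·684^i mod 863 for i = 0, 1, …:
  i=0: 381   i=1: 841   i=2: 486   i=3: 169
  i=4: 817   i=5: 467   i=6: 118   i=7: 453
  i=8: 35   i=9: 639
Match at i=9, j=20: x = 9·21 + 20 = 209.

209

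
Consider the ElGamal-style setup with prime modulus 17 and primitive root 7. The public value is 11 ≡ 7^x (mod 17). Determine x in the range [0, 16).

5

Successive powers of 7 modulo 17:
  7^0=1  7^1=7  7^2=15  7^3=3  7^4=4  7^5=11
So 7^5 ≡ 11 (mod 17), giving x = 5.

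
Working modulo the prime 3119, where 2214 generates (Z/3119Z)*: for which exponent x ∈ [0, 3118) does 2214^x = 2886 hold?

Baby-step giant-step with m = ceil(sqrt(3118)) = 56.
Baby table (2214^j mod 3119 for j=0..55):
  0:1  1:2214  2:1847  3:249  4:2342  5:1410  6:2740  7:3024
  8:1762  9:2318  10:1297  11:2078  12:167  13:1696  14:2787  15:1036
  16:1239  17:1545  18:2206  19:2849  20:1068  21:350  22:1388  23:817
  24:2937  25:2522  26:698  27:1467  28:1059  29:2257  30:360  31:1695
  32:573  33:2308  34:990  35:2322  36:796  37:109  38:1163  39:1707
  40:2189  41:2639  42:859  43:2355  44:2121  45:1799  46:23  47:1018
  48:1934  49:2608  50:843  51:1240  52:640  53:934  54:3098  55:291
Giant step factor: 2214^(-56) ≡ 2979 (mod 3119).
Scan 2886·2979^i mod 3119 for i = 0, 1, …:
  i=0: 2886   i=1: 1430   i=2: 2535   i=3: 666
  i=4: 330   i=5: 585   i=6: 2313   i=7: 556
  i=8: 135   i=9: 2933     …   i=38: 675
  i=39: 2189
Match at i=39, j=40: x = 39·56 + 40 = 2224.

2224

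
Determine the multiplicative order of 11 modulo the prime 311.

The order of 11 must divide p − 1 = 310 = 2 · 5 · 31.
Divisors: 1, 2, 5, 10, 31, 62, 155, 310.
Check each in increasing order: 11^1 ≡ 11;  11^2 ≡ 121;  11^5 ≡ 264;  11^10 ≡ 32;  11^31 ≡ 310;  11^62 ≡ 1.
Smallest exponent giving 1 is 62.

62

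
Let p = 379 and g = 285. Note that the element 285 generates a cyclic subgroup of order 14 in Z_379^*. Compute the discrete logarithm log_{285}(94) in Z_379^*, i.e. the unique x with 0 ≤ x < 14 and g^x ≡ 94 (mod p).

8

Successive powers of 285 modulo 379:
  285^0=1  285^1=285  285^2=119  285^3=184  285^4=138  285^5=293
  285^6=125  285^7=378  285^8=94
So 285^8 ≡ 94 (mod 379), giving x = 8.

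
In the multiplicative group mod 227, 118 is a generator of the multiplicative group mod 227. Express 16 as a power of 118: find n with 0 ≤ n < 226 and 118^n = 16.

Baby-step giant-step with m = ceil(sqrt(226)) = 16.
Baby table (118^j mod 227 for j=0..15):
  0:1  1:118  2:77  3:6  4:27  5:8  6:36  7:162
  8:48  9:216  10:64  11:61  12:161  13:157  14:139  15:58
Giant step factor: 118^(-16) ≡ 207 (mod 227).
Scan 16·207^i mod 227 for i = 0, 1, …:
  i=0: 16   i=1: 134   i=2: 44   i=3: 28
  i=4: 121   i=5: 77
Match at i=5, j=2: n = 5·16 + 2 = 82.

82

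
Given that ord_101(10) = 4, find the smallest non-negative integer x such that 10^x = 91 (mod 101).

Successive powers of 10 modulo 101:
  10^0=1  10^1=10  10^2=100  10^3=91
So 10^3 ≡ 91 (mod 101), giving x = 3.

3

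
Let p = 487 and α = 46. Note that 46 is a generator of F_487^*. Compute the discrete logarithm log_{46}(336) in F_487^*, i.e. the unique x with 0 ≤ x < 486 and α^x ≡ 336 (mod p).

Baby-step giant-step with m = ceil(sqrt(486)) = 23.
Baby table (46^j mod 487 for j=0..22):
  0:1  1:46  2:168  3:423  4:465  5:449  6:200  7:434
  8:484  9:349  10:470  11:192  12:66  13:114  14:374  15:159
  16:9  17:414  18:51  19:398  20:289  21:145  22:339
Giant step factor: 46^(-23) ≡ 341 (mod 487).
Scan 336·341^i mod 487 for i = 0, 1, …:
  i=0: 336   i=1: 131   i=2: 354   i=3: 425
  i=4: 286   i=5: 126   i=6: 110   i=7: 11
  i=8: 342   i=9: 229     …   i=18: 459
  i=19: 192
Match at i=19, j=11: x = 19·23 + 11 = 448.

448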